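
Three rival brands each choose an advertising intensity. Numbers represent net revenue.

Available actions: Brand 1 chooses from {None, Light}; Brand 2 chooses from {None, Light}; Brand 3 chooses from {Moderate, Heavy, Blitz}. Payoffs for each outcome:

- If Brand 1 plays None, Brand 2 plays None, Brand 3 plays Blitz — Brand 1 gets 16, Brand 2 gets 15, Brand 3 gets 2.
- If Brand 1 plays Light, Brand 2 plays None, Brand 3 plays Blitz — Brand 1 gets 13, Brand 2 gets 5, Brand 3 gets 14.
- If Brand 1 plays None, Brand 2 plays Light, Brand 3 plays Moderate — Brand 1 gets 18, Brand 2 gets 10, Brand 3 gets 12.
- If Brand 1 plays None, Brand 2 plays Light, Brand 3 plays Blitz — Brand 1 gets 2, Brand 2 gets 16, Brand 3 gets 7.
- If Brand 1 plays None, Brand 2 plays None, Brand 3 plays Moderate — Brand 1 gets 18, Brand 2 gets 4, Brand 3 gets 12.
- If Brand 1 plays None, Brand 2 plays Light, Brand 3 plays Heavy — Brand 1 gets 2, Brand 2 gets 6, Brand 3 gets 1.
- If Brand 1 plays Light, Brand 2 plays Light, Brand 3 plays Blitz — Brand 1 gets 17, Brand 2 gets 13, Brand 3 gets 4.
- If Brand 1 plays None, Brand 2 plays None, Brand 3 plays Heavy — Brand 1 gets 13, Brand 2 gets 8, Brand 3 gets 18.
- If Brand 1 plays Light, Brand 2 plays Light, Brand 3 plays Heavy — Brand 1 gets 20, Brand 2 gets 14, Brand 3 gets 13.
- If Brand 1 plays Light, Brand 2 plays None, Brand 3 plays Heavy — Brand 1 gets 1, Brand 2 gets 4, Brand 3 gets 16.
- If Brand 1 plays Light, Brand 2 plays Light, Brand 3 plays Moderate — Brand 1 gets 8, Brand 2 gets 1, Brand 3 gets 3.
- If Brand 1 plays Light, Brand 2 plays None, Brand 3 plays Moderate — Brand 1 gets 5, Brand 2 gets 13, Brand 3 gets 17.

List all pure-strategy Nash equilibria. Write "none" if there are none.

(None, None, Moderate): Brand 2 can switch to Light (4 → 10). Not NE.
(None, None, Heavy): Brand 1 gets 13, best alternative 1; Brand 2 gets 8, best alternative 6; Brand 3 gets 18, best alternative 12. No profitable deviation — NE.
(None, None, Blitz): Brand 2 can switch to Light (15 → 16). Not NE.
(None, Light, Moderate): Brand 1 gets 18, best alternative 8; Brand 2 gets 10, best alternative 4; Brand 3 gets 12, best alternative 7. No profitable deviation — NE.
(None, Light, Heavy): Brand 1 can switch to Light (2 → 20). Not NE.
(None, Light, Blitz): Brand 1 can switch to Light (2 → 17). Not NE.
(Light, None, Moderate): Brand 1 can switch to None (5 → 18). Not NE.
(Light, None, Heavy): Brand 1 can switch to None (1 → 13). Not NE.
(Light, None, Blitz): Brand 1 can switch to None (13 → 16). Not NE.
(Light, Light, Moderate): Brand 1 can switch to None (8 → 18). Not NE.
(Light, Light, Heavy): Brand 1 gets 20, best alternative 2; Brand 2 gets 14, best alternative 4; Brand 3 gets 13, best alternative 4. No profitable deviation — NE.
(Light, Light, Blitz): Brand 3 can switch to Heavy (4 → 13). Not NE.

Pure-strategy Nash equilibria: (None, None, Heavy) and (None, Light, Moderate) and (Light, Light, Heavy)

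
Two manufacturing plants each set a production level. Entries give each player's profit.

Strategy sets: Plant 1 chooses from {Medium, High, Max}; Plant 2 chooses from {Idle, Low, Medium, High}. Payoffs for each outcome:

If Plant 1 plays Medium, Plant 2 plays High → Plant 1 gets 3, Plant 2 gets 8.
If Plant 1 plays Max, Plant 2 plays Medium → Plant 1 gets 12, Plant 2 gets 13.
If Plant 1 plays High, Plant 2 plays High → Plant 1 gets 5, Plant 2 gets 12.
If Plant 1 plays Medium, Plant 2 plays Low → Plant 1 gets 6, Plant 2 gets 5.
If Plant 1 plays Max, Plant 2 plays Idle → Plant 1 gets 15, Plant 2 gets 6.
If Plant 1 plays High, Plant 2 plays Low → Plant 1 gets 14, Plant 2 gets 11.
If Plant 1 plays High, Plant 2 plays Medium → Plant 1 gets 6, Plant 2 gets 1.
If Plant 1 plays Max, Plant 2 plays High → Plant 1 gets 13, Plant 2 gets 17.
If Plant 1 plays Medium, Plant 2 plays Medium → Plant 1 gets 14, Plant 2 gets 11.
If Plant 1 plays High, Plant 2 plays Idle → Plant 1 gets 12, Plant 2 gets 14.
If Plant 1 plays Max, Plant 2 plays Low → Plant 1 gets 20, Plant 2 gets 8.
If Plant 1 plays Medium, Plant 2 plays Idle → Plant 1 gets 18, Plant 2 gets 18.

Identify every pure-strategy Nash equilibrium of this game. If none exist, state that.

(Medium, Idle): Plant 1 gets 18, best alternative 15; Plant 2 gets 18, best alternative 11. No profitable deviation — NE.
(Medium, Low): Plant 1 can switch to High (6 → 14). Not NE.
(Medium, Medium): Plant 2 can switch to Idle (11 → 18). Not NE.
(Medium, High): Plant 1 can switch to High (3 → 5). Not NE.
(High, Idle): Plant 1 can switch to Medium (12 → 18). Not NE.
(High, Low): Plant 1 can switch to Max (14 → 20). Not NE.
(High, Medium): Plant 1 can switch to Medium (6 → 14). Not NE.
(High, High): Plant 1 can switch to Max (5 → 13). Not NE.
(Max, Idle): Plant 1 can switch to Medium (15 → 18). Not NE.
(Max, High): Plant 1 gets 13, best alternative 5; Plant 2 gets 17, best alternative 13. No profitable deviation — NE.
(The remaining 2 profiles each have a profitable deviation by the same check.)

The pure Nash equilibria are (Medium, Idle), (Max, High).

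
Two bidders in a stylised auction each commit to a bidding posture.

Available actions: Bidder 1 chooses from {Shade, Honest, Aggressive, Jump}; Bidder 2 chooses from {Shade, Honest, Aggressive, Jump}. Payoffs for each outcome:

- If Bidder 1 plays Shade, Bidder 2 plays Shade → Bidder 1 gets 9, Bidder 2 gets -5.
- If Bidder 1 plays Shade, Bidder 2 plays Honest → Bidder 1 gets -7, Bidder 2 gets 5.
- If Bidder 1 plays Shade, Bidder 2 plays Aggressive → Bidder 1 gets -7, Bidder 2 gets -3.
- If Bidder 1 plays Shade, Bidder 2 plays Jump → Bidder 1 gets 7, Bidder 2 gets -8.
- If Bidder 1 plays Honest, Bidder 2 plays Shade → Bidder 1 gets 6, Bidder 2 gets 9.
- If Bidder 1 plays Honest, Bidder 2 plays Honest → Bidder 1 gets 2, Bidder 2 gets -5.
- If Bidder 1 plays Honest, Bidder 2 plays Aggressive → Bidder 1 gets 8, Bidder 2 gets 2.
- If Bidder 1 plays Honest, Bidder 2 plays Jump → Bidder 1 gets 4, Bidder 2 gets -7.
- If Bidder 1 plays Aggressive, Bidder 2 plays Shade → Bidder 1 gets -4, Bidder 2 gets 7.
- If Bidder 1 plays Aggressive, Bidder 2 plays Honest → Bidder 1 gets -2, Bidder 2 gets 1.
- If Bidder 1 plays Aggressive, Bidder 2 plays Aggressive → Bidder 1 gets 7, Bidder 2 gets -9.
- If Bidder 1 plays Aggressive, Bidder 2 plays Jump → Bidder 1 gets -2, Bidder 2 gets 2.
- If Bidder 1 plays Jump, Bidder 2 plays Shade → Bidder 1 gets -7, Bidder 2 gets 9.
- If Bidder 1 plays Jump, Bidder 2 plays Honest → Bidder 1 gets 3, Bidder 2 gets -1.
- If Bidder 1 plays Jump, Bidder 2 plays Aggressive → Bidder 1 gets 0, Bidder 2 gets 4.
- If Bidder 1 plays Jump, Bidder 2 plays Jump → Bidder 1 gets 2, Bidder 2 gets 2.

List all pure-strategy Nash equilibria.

Bidder 1 against Shade: payoffs 9, 6, -4, -7 → best response Shade.
Bidder 1 against Honest: payoffs -7, 2, -2, 3 → best response Jump.
Bidder 1 against Aggressive: payoffs -7, 8, 7, 0 → best response Honest.
Bidder 1 against Jump: payoffs 7, 4, -2, 2 → best response Shade.
Bidder 2 against Shade: payoffs -5, 5, -3, -8 → best response Honest.
Bidder 2 against Honest: payoffs 9, -5, 2, -7 → best response Shade.
Bidder 2 against Aggressive: payoffs 7, 1, -9, 2 → best response Shade.
Bidder 2 against Jump: payoffs 9, -1, 4, 2 → best response Shade.
No profile is a mutual best response for all players.

There is no pure-strategy Nash equilibrium.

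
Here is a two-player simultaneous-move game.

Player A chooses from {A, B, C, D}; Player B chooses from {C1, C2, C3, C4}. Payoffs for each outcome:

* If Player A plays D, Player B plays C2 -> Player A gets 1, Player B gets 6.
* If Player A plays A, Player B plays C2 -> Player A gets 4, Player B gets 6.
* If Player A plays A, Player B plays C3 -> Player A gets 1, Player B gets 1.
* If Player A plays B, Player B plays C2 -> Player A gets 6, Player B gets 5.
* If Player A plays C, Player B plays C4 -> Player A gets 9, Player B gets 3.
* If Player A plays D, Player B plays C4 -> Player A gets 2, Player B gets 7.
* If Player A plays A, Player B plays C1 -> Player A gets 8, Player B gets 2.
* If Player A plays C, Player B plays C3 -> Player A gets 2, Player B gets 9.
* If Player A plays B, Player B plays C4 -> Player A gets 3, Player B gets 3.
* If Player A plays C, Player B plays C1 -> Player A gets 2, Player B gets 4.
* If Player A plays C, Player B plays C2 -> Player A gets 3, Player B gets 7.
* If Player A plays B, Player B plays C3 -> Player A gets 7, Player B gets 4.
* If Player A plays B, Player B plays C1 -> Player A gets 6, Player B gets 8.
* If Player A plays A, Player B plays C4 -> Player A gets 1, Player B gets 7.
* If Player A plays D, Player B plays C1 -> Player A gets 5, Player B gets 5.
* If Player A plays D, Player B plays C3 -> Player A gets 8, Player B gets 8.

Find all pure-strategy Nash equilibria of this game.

Player A against C1: payoffs 8, 6, 2, 5 → best response A.
Player A against C2: payoffs 4, 6, 3, 1 → best response B.
Player A against C3: payoffs 1, 7, 2, 8 → best response D.
Player A against C4: payoffs 1, 3, 9, 2 → best response C.
Player B against A: payoffs 2, 6, 1, 7 → best response C4.
Player B against B: payoffs 8, 5, 4, 3 → best response C1.
Player B against C: payoffs 4, 7, 9, 3 → best response C3.
Player B against D: payoffs 5, 6, 8, 7 → best response C3.
Mutual best responses: (D, C3).

Pure NE: (D, C3)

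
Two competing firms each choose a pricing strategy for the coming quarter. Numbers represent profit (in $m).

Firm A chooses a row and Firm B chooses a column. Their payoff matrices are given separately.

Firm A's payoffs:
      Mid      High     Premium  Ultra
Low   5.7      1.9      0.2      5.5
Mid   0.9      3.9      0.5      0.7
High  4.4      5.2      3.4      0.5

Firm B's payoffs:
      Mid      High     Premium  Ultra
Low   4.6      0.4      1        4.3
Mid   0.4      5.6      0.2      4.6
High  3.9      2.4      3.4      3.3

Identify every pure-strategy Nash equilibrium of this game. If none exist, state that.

The unique pure-strategy Nash equilibrium is (Low, Mid).

(Low, Mid): Firm A gets 5.7, best alternative 4.4; Firm B gets 4.6, best alternative 4.3. No profitable deviation — NE.
(Low, High): Firm A can switch to Mid (1.9 → 3.9). Not NE.
(Low, Premium): Firm A can switch to Mid (0.2 → 0.5). Not NE.
(Low, Ultra): Firm B can switch to Mid (4.3 → 4.6). Not NE.
(Mid, Mid): Firm A can switch to Low (0.9 → 5.7). Not NE.
(Mid, High): Firm A can switch to High (3.9 → 5.2). Not NE.
(Mid, Premium): Firm A can switch to High (0.5 → 3.4). Not NE.
(Mid, Ultra): Firm A can switch to Low (0.7 → 5.5). Not NE.
(High, Mid): Firm A can switch to Low (4.4 → 5.7). Not NE.
(The remaining 3 profiles each have a profitable deviation by the same check.)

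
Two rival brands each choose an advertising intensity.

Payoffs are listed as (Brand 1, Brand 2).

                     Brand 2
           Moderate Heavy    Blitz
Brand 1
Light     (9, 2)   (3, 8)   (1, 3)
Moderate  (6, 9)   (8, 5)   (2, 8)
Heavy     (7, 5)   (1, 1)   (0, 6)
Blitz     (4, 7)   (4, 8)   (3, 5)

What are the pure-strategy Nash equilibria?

none

Brand 1 against Moderate: payoffs 9, 6, 7, 4 → best response Light.
Brand 1 against Heavy: payoffs 3, 8, 1, 4 → best response Moderate.
Brand 1 against Blitz: payoffs 1, 2, 0, 3 → best response Blitz.
Brand 2 against Light: payoffs 2, 8, 3 → best response Heavy.
Brand 2 against Moderate: payoffs 9, 5, 8 → best response Moderate.
Brand 2 against Heavy: payoffs 5, 1, 6 → best response Blitz.
Brand 2 against Blitz: payoffs 7, 8, 5 → best response Heavy.
No profile is a mutual best response for all players.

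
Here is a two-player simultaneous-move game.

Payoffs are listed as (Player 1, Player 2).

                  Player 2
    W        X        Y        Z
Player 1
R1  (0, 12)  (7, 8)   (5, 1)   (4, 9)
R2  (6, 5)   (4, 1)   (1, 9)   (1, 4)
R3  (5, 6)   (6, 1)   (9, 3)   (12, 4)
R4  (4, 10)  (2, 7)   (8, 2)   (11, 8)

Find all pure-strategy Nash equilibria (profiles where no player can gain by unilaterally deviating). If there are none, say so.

Mark each player's best response to every combination of opponents' strategies; a profile where every player is best-responding is a pure Nash equilibrium.
Player 1 against W: payoffs 0, 6, 5, 4 → best response R2.
Player 1 against X: payoffs 7, 4, 6, 2 → best response R1.
Player 1 against Y: payoffs 5, 1, 9, 8 → best response R3.
Player 1 against Z: payoffs 4, 1, 12, 11 → best response R3.
Player 2 against R1: payoffs 12, 8, 1, 9 → best response W.
Player 2 against R2: payoffs 5, 1, 9, 4 → best response Y.
Player 2 against R3: payoffs 6, 1, 3, 4 → best response W.
Player 2 against R4: payoffs 10, 7, 2, 8 → best response W.
No profile is a mutual best response for all players.

none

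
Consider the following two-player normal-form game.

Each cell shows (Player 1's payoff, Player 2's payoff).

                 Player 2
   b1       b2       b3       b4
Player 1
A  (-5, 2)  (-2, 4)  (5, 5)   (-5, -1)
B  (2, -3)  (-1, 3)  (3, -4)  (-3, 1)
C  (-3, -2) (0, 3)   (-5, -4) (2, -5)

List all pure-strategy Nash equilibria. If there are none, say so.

The pure Nash equilibria are (A, b3); (C, b2).

Mark each player's best response to every combination of opponents' strategies; a profile where every player is best-responding is a pure Nash equilibrium.
Player 1 against b1: payoffs -5, 2, -3 → best response B.
Player 1 against b2: payoffs -2, -1, 0 → best response C.
Player 1 against b3: payoffs 5, 3, -5 → best response A.
Player 1 against b4: payoffs -5, -3, 2 → best response C.
Player 2 against A: payoffs 2, 4, 5, -1 → best response b3.
Player 2 against B: payoffs -3, 3, -4, 1 → best response b2.
Player 2 against C: payoffs -2, 3, -4, -5 → best response b2.
Mutual best responses: (A, b3); (C, b2).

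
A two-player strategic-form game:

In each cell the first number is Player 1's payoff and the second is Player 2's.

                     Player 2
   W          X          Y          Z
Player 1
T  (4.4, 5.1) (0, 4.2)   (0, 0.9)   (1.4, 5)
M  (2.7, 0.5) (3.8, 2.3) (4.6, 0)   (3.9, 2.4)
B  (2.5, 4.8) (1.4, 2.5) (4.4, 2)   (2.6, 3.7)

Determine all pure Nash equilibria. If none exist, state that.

For each player, find the best response to each opponent profile; mutual best responses are the pure NE.
Player 1 against W: payoffs 4.4, 2.7, 2.5 → best response T.
Player 1 against X: payoffs 0, 3.8, 1.4 → best response M.
Player 1 against Y: payoffs 0, 4.6, 4.4 → best response M.
Player 1 against Z: payoffs 1.4, 3.9, 2.6 → best response M.
Player 2 against T: payoffs 5.1, 4.2, 0.9, 5 → best response W.
Player 2 against M: payoffs 0.5, 2.3, 0, 2.4 → best response Z.
Player 2 against B: payoffs 4.8, 2.5, 2, 3.7 → best response W.
Mutual best responses: (T, W); (M, Z).

The pure Nash equilibria are (T, W); (M, Z).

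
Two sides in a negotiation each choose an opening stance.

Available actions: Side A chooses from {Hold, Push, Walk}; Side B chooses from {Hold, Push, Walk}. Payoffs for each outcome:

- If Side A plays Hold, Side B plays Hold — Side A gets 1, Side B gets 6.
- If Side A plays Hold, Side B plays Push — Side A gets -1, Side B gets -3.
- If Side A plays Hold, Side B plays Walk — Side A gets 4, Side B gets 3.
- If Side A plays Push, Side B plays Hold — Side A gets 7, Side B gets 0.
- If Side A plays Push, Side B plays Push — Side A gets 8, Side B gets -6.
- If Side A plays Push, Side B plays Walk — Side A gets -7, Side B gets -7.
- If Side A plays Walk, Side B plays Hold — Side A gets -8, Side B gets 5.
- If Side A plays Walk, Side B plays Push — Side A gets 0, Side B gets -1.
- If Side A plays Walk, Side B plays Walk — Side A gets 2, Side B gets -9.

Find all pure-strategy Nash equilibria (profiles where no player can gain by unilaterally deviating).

The unique pure-strategy Nash equilibrium is (Push, Hold).

Mark each player's best response to every combination of opponents' strategies; a profile where every player is best-responding is a pure Nash equilibrium.
Side A against Hold: payoffs 1, 7, -8 → best response Push.
Side A against Push: payoffs -1, 8, 0 → best response Push.
Side A against Walk: payoffs 4, -7, 2 → best response Hold.
Side B against Hold: payoffs 6, -3, 3 → best response Hold.
Side B against Push: payoffs 0, -6, -7 → best response Hold.
Side B against Walk: payoffs 5, -1, -9 → best response Hold.
Mutual best responses: (Push, Hold).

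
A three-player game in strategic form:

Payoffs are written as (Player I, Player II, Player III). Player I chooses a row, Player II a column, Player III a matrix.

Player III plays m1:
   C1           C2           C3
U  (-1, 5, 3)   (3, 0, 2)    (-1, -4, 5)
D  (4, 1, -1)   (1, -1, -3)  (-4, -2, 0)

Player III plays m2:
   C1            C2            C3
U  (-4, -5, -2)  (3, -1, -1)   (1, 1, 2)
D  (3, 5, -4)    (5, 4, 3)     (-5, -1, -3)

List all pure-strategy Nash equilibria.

For each player, find the best response to each opponent profile; mutual best responses are the pure NE.
Player I against (C1, m1): payoffs -1, 4 → best response D.
Player I against (C1, m2): payoffs -4, 3 → best response D.
Player I against (C2, m1): payoffs 3, 1 → best response U.
Player I against (C2, m2): payoffs 3, 5 → best response D.
Player I against (C3, m1): payoffs -1, -4 → best response U.
Player I against (C3, m2): payoffs 1, -5 → best response U.
Player II against (U, m1): payoffs 5, 0, -4 → best response C1.
Player II against (U, m2): payoffs -5, -1, 1 → best response C3.
Player II against (D, m1): payoffs 1, -1, -2 → best response C1.
Player II against (D, m2): payoffs 5, 4, -1 → best response C1.
Player III against (U, C1): payoffs 3, -2 → best response m1.
Player III against (U, C2): payoffs 2, -1 → best response m1.
Player III against (U, C3): payoffs 5, 2 → best response m1.
Player III against (D, C1): payoffs -1, -4 → best response m1.
Player III against (D, C2): payoffs -3, 3 → best response m2.
Player III against (D, C3): payoffs 0, -3 → best response m1.
Mutual best responses: (D, C1, m1).

The unique pure-strategy Nash equilibrium is (D, C1, m1).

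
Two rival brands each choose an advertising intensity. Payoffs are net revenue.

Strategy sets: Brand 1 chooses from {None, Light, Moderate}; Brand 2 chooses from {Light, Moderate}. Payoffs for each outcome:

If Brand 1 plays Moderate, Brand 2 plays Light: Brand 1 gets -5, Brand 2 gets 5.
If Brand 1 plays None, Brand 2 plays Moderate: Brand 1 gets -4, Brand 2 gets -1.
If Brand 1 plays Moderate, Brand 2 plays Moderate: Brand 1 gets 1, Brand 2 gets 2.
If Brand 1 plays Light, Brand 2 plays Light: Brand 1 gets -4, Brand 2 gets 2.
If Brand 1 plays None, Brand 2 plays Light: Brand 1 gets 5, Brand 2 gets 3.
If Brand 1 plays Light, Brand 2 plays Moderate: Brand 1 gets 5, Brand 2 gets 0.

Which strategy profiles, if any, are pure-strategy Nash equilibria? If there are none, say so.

Check each profile: it is a Nash equilibrium iff no player can strictly gain by switching unilaterally.
(None, Light): Brand 1 gets 5, best alternative -4; Brand 2 gets 3, best alternative -1. No profitable deviation — NE.
(None, Moderate): Brand 1 can switch to Light (-4 → 5). Not NE.
(Light, Light): Brand 1 can switch to None (-4 → 5). Not NE.
(Light, Moderate): Brand 2 can switch to Light (0 → 2). Not NE.
(Moderate, Light): Brand 1 can switch to None (-5 → 5). Not NE.
(Moderate, Moderate): Brand 1 can switch to Light (1 → 5). Not NE.

Pure NE: (None, Light)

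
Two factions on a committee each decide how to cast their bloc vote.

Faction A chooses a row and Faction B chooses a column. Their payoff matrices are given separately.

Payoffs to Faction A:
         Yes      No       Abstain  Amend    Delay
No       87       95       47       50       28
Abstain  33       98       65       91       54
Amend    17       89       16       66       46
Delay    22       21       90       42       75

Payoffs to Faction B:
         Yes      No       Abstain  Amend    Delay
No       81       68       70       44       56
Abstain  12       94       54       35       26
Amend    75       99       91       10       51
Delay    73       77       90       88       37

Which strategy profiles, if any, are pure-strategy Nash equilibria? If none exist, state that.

For each strategy profile, look for a profitable unilateral deviation.
(No, Yes): Faction A gets 87, best alternative 33; Faction B gets 81, best alternative 70. No profitable deviation — NE.
(No, No): Faction A can switch to Abstain (95 → 98). Not NE.
(No, Abstain): Faction A can switch to Abstain (47 → 65). Not NE.
(No, Amend): Faction A can switch to Abstain (50 → 91). Not NE.
(No, Delay): Faction A can switch to Abstain (28 → 54). Not NE.
(Abstain, Yes): Faction A can switch to No (33 → 87). Not NE.
(Abstain, No): Faction A gets 98, best alternative 95; Faction B gets 94, best alternative 54. No profitable deviation — NE.
(Abstain, Abstain): Faction A can switch to Delay (65 → 90). Not NE.
(Delay, Abstain): Faction A gets 90, best alternative 65; Faction B gets 90, best alternative 88. No profitable deviation — NE.
(The remaining 11 profiles each have a profitable deviation by the same check.)

Pure-strategy Nash equilibria: (No, Yes); (Abstain, No); (Delay, Abstain)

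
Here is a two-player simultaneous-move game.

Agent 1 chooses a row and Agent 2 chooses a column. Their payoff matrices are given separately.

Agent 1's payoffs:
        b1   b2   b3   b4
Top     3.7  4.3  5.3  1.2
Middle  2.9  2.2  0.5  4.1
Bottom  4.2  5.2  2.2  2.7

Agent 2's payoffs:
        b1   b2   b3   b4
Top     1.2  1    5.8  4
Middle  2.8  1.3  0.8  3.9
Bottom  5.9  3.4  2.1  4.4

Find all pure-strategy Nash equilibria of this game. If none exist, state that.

Pure-strategy Nash equilibria: (Top, b3), (Middle, b4), (Bottom, b1)

For each player, find the best response to each opponent profile; mutual best responses are the pure NE.
Agent 1 against b1: payoffs 3.7, 2.9, 4.2 → best response Bottom.
Agent 1 against b2: payoffs 4.3, 2.2, 5.2 → best response Bottom.
Agent 1 against b3: payoffs 5.3, 0.5, 2.2 → best response Top.
Agent 1 against b4: payoffs 1.2, 4.1, 2.7 → best response Middle.
Agent 2 against Top: payoffs 1.2, 1, 5.8, 4 → best response b3.
Agent 2 against Middle: payoffs 2.8, 1.3, 0.8, 3.9 → best response b4.
Agent 2 against Bottom: payoffs 5.9, 3.4, 2.1, 4.4 → best response b1.
Mutual best responses: (Top, b3); (Middle, b4); (Bottom, b1).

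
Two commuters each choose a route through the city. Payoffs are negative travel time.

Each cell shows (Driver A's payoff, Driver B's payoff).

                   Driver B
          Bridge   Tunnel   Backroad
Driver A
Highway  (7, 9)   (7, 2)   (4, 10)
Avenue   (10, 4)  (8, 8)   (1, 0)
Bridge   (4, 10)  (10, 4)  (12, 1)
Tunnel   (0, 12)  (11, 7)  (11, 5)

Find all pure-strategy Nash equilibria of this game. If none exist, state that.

Driver A against Bridge: payoffs 7, 10, 4, 0 → best response Avenue.
Driver A against Tunnel: payoffs 7, 8, 10, 11 → best response Tunnel.
Driver A against Backroad: payoffs 4, 1, 12, 11 → best response Bridge.
Driver B against Highway: payoffs 9, 2, 10 → best response Backroad.
Driver B against Avenue: payoffs 4, 8, 0 → best response Tunnel.
Driver B against Bridge: payoffs 10, 4, 1 → best response Bridge.
Driver B against Tunnel: payoffs 12, 7, 5 → best response Bridge.
No profile is a mutual best response for all players.

There is no pure-strategy Nash equilibrium.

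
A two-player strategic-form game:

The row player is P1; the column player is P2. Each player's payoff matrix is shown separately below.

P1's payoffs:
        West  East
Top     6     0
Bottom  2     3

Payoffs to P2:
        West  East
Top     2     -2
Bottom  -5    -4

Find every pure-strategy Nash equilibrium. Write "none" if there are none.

The pure Nash equilibria are (Top, West); (Bottom, East).

Mark each player's best response to every combination of opponents' strategies; a profile where every player is best-responding is a pure Nash equilibrium.
P1 against West: payoffs 6, 2 → best response Top.
P1 against East: payoffs 0, 3 → best response Bottom.
P2 against Top: payoffs 2, -2 → best response West.
P2 against Bottom: payoffs -5, -4 → best response East.
Mutual best responses: (Top, West); (Bottom, East).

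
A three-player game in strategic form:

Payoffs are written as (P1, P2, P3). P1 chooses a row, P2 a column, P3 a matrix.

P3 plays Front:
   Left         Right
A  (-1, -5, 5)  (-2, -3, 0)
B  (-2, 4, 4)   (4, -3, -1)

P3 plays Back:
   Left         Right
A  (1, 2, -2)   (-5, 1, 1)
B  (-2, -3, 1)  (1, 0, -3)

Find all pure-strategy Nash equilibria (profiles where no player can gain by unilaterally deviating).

P1 against (Left, Front): payoffs -1, -2 → best response A.
P1 against (Left, Back): payoffs 1, -2 → best response A.
P1 against (Right, Front): payoffs -2, 4 → best response B.
P1 against (Right, Back): payoffs -5, 1 → best response B.
P2 against (A, Front): payoffs -5, -3 → best response Right.
P2 against (A, Back): payoffs 2, 1 → best response Left.
P2 against (B, Front): payoffs 4, -3 → best response Left.
P2 against (B, Back): payoffs -3, 0 → best response Right.
P3 against (A, Left): payoffs 5, -2 → best response Front.
P3 against (A, Right): payoffs 0, 1 → best response Back.
P3 against (B, Left): payoffs 4, 1 → best response Front.
P3 against (B, Right): payoffs -1, -3 → best response Front.
No profile is a mutual best response for all players.

This game has no pure Nash equilibrium.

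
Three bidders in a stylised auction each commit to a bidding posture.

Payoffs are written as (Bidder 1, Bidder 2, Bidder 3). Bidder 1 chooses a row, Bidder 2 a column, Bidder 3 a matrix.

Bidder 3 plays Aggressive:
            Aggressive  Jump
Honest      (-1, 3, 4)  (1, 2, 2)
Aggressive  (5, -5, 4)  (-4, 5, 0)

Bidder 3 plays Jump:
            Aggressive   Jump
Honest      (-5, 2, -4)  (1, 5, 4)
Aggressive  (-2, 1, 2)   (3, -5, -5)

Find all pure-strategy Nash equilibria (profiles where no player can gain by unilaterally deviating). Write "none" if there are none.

There is no pure-strategy Nash equilibrium.

(Honest, Aggressive, Aggressive): Bidder 1 can switch to Aggressive (-1 → 5). Not NE.
(Honest, Aggressive, Jump): Bidder 1 can switch to Aggressive (-5 → -2). Not NE.
(Honest, Jump, Aggressive): Bidder 2 can switch to Aggressive (2 → 3). Not NE.
(Honest, Jump, Jump): Bidder 1 can switch to Aggressive (1 → 3). Not NE.
(Aggressive, Aggressive, Aggressive): Bidder 2 can switch to Jump (-5 → 5). Not NE.
(Aggressive, Aggressive, Jump): Bidder 3 can switch to Aggressive (2 → 4). Not NE.
(The remaining 2 profiles each have a profitable deviation by the same check.)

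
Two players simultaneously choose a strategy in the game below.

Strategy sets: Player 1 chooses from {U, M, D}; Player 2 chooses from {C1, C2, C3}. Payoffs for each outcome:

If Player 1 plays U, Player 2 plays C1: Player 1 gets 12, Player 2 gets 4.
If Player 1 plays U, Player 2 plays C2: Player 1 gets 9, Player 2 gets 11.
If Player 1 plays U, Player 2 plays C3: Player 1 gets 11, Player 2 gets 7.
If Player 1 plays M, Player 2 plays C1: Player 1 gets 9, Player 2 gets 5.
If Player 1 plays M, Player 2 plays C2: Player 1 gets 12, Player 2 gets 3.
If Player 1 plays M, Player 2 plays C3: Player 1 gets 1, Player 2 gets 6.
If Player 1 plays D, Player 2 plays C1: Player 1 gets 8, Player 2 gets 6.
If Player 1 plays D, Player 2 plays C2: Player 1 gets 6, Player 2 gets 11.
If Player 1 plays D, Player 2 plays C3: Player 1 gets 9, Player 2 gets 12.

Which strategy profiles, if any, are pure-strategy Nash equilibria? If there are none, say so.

none

Player 1 against C1: payoffs 12, 9, 8 → best response U.
Player 1 against C2: payoffs 9, 12, 6 → best response M.
Player 1 against C3: payoffs 11, 1, 9 → best response U.
Player 2 against U: payoffs 4, 11, 7 → best response C2.
Player 2 against M: payoffs 5, 3, 6 → best response C3.
Player 2 against D: payoffs 6, 11, 12 → best response C3.
No profile is a mutual best response for all players.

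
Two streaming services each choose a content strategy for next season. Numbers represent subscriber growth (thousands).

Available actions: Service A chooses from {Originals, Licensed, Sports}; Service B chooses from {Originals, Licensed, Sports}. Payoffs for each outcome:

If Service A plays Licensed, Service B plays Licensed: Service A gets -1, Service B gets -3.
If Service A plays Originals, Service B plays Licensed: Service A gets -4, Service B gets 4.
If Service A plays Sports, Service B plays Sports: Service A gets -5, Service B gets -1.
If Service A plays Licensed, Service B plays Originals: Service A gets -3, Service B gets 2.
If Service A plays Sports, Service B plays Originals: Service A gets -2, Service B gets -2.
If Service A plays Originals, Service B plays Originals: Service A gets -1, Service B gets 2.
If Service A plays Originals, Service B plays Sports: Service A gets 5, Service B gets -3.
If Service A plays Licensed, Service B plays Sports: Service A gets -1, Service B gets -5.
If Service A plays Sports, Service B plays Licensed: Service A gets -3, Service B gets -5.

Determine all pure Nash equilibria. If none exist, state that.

There is no pure-strategy Nash equilibrium.

(Originals, Originals): Service B can switch to Licensed (2 → 4). Not NE.
(Originals, Licensed): Service A can switch to Licensed (-4 → -1). Not NE.
(Originals, Sports): Service B can switch to Originals (-3 → 2). Not NE.
(Licensed, Originals): Service A can switch to Originals (-3 → -1). Not NE.
(Licensed, Licensed): Service B can switch to Originals (-3 → 2). Not NE.
(Licensed, Sports): Service A can switch to Originals (-1 → 5). Not NE.
(Sports, Originals): Service A can switch to Originals (-2 → -1). Not NE.
(Sports, Licensed): Service A can switch to Licensed (-3 → -1). Not NE.
(The remaining 1 profile has a profitable deviation by the same check.)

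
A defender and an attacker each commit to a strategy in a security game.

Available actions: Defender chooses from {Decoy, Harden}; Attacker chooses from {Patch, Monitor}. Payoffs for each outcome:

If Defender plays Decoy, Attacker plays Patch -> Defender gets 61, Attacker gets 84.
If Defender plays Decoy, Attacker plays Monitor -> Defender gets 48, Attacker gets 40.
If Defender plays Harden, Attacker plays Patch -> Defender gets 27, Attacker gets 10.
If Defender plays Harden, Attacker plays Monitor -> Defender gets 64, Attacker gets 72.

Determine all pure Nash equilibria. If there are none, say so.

Mark each player's best response to every combination of opponents' strategies; a profile where every player is best-responding is a pure Nash equilibrium.
Defender against Patch: payoffs 61, 27 → best response Decoy.
Defender against Monitor: payoffs 48, 64 → best response Harden.
Attacker against Decoy: payoffs 84, 40 → best response Patch.
Attacker against Harden: payoffs 10, 72 → best response Monitor.
Mutual best responses: (Decoy, Patch); (Harden, Monitor).

Pure-strategy Nash equilibria: (Decoy, Patch), (Harden, Monitor)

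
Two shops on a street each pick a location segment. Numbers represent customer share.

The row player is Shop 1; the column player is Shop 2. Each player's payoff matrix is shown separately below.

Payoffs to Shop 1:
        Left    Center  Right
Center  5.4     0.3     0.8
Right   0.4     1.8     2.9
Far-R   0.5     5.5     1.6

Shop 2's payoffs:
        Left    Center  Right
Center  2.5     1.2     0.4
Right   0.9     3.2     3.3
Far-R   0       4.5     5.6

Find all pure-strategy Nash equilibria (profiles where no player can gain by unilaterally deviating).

(Center, Left) and (Right, Right)

Shop 1 against Left: payoffs 5.4, 0.4, 0.5 → best response Center.
Shop 1 against Center: payoffs 0.3, 1.8, 5.5 → best response Far-R.
Shop 1 against Right: payoffs 0.8, 2.9, 1.6 → best response Right.
Shop 2 against Center: payoffs 2.5, 1.2, 0.4 → best response Left.
Shop 2 against Right: payoffs 0.9, 3.2, 3.3 → best response Right.
Shop 2 against Far-R: payoffs 0, 4.5, 5.6 → best response Right.
Mutual best responses: (Center, Left); (Right, Right).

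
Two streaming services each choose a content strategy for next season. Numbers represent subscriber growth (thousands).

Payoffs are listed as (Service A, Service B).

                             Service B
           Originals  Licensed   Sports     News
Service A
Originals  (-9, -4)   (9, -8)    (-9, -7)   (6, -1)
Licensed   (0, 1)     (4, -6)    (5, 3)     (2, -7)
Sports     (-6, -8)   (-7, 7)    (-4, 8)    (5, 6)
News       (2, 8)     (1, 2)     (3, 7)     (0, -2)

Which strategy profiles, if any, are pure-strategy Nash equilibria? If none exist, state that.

The pure Nash equilibria are (Originals, News); (Licensed, Sports); (News, Originals).

(Originals, Originals): Service A can switch to Licensed (-9 → 0). Not NE.
(Originals, Licensed): Service B can switch to Originals (-8 → -4). Not NE.
(Originals, Sports): Service A can switch to Licensed (-9 → 5). Not NE.
(Originals, News): Service A gets 6, best alternative 5; Service B gets -1, best alternative -4. No profitable deviation — NE.
(Licensed, Originals): Service A can switch to News (0 → 2). Not NE.
(Licensed, Licensed): Service A can switch to Originals (4 → 9). Not NE.
(Licensed, Sports): Service A gets 5, best alternative 3; Service B gets 3, best alternative 1. No profitable deviation — NE.
(Licensed, News): Service A can switch to Originals (2 → 6). Not NE.
(News, Originals): Service A gets 2, best alternative 0; Service B gets 8, best alternative 7. No profitable deviation — NE.
(The remaining 7 profiles each have a profitable deviation by the same check.)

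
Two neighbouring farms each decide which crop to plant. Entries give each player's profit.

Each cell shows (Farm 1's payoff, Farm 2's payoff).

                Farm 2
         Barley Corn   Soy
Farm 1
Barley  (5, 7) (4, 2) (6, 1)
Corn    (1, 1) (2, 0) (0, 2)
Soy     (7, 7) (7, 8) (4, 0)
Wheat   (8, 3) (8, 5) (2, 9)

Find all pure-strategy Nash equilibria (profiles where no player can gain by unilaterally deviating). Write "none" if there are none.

(Barley, Barley): Farm 1 can switch to Soy (5 → 7). Not NE.
(Barley, Corn): Farm 1 can switch to Soy (4 → 7). Not NE.
(Barley, Soy): Farm 2 can switch to Barley (1 → 7). Not NE.
(Corn, Barley): Farm 1 can switch to Barley (1 → 5). Not NE.
(Corn, Corn): Farm 1 can switch to Barley (2 → 4). Not NE.
(Corn, Soy): Farm 1 can switch to Barley (0 → 6). Not NE.
(Soy, Barley): Farm 1 can switch to Wheat (7 → 8). Not NE.
(Soy, Corn): Farm 1 can switch to Wheat (7 → 8). Not NE.
(The remaining 4 profiles each have a profitable deviation by the same check.)

No pure-strategy Nash equilibrium.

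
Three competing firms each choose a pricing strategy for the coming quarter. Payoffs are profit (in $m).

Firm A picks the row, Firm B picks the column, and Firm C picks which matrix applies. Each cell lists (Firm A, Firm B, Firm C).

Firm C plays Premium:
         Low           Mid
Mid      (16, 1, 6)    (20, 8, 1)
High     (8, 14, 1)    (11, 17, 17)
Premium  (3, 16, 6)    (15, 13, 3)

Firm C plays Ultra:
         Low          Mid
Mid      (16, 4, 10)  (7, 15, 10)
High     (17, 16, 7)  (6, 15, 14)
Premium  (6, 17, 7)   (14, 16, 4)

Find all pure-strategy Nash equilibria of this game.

For each player, find the best response to each opponent profile; mutual best responses are the pure NE.
Firm A against (Low, Premium): payoffs 16, 8, 3 → best response Mid.
Firm A against (Low, Ultra): payoffs 16, 17, 6 → best response High.
Firm A against (Mid, Premium): payoffs 20, 11, 15 → best response Mid.
Firm A against (Mid, Ultra): payoffs 7, 6, 14 → best response Premium.
Firm B against (Mid, Premium): payoffs 1, 8 → best response Mid.
Firm B against (Mid, Ultra): payoffs 4, 15 → best response Mid.
Firm B against (High, Premium): payoffs 14, 17 → best response Mid.
Firm B against (High, Ultra): payoffs 16, 15 → best response Low.
Firm B against (Premium, Premium): payoffs 16, 13 → best response Low.
Firm B against (Premium, Ultra): payoffs 17, 16 → best response Low.
Firm C against (Mid, Low): payoffs 6, 10 → best response Ultra.
Firm C against (Mid, Mid): payoffs 1, 10 → best response Ultra.
Firm C against (High, Low): payoffs 1, 7 → best response Ultra.
Firm C against (High, Mid): payoffs 17, 14 → best response Premium.
Firm C against (Premium, Low): payoffs 6, 7 → best response Ultra.
Firm C against (Premium, Mid): payoffs 3, 4 → best response Ultra.
Mutual best responses: (High, Low, Ultra).

Pure NE: (High, Low, Ultra)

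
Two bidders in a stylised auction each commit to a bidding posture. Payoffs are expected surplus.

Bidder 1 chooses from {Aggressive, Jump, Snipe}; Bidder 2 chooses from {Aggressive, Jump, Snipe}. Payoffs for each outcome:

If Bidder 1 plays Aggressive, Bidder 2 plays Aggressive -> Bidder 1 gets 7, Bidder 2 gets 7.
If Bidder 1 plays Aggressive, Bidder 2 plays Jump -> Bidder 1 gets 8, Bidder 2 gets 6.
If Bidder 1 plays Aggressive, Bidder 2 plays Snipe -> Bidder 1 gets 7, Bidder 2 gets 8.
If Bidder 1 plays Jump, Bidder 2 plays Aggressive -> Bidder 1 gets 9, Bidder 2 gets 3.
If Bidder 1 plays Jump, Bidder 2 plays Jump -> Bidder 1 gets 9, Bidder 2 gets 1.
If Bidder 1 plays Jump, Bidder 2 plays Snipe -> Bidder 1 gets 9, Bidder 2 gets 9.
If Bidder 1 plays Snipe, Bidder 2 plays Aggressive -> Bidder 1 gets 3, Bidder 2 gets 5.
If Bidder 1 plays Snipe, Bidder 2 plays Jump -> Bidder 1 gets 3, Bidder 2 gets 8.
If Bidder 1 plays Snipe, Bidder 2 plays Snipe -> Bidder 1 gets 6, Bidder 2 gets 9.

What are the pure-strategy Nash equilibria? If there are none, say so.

(Jump, Snipe)

For each player, find the best response to each opponent profile; mutual best responses are the pure NE.
Bidder 1 against Aggressive: payoffs 7, 9, 3 → best response Jump.
Bidder 1 against Jump: payoffs 8, 9, 3 → best response Jump.
Bidder 1 against Snipe: payoffs 7, 9, 6 → best response Jump.
Bidder 2 against Aggressive: payoffs 7, 6, 8 → best response Snipe.
Bidder 2 against Jump: payoffs 3, 1, 9 → best response Snipe.
Bidder 2 against Snipe: payoffs 5, 8, 9 → best response Snipe.
Mutual best responses: (Jump, Snipe).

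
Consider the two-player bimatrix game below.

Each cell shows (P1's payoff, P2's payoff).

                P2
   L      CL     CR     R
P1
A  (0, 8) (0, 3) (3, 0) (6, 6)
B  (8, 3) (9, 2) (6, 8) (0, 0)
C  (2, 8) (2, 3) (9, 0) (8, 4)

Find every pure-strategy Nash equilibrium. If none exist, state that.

P1 against L: payoffs 0, 8, 2 → best response B.
P1 against CL: payoffs 0, 9, 2 → best response B.
P1 against CR: payoffs 3, 6, 9 → best response C.
P1 against R: payoffs 6, 0, 8 → best response C.
P2 against A: payoffs 8, 3, 0, 6 → best response L.
P2 against B: payoffs 3, 2, 8, 0 → best response CR.
P2 against C: payoffs 8, 3, 0, 4 → best response L.
No profile is a mutual best response for all players.

There is no pure-strategy Nash equilibrium.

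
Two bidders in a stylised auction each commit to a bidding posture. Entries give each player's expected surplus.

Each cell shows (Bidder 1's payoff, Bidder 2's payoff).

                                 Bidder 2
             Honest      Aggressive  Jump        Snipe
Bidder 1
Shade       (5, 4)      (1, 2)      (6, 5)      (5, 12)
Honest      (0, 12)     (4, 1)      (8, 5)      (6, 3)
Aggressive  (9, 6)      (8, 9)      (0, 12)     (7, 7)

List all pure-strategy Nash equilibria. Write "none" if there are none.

There is no pure-strategy Nash equilibrium.

For each strategy profile, look for a profitable unilateral deviation.
(Shade, Honest): Bidder 1 can switch to Aggressive (5 → 9). Not NE.
(Shade, Aggressive): Bidder 1 can switch to Honest (1 → 4). Not NE.
(Shade, Jump): Bidder 1 can switch to Honest (6 → 8). Not NE.
(Shade, Snipe): Bidder 1 can switch to Honest (5 → 6). Not NE.
(Honest, Honest): Bidder 1 can switch to Shade (0 → 5). Not NE.
(Honest, Aggressive): Bidder 1 can switch to Aggressive (4 → 8). Not NE.
(Honest, Jump): Bidder 2 can switch to Honest (5 → 12). Not NE.
(Honest, Snipe): Bidder 1 can switch to Aggressive (6 → 7). Not NE.
(The remaining 4 profiles each have a profitable deviation by the same check.)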